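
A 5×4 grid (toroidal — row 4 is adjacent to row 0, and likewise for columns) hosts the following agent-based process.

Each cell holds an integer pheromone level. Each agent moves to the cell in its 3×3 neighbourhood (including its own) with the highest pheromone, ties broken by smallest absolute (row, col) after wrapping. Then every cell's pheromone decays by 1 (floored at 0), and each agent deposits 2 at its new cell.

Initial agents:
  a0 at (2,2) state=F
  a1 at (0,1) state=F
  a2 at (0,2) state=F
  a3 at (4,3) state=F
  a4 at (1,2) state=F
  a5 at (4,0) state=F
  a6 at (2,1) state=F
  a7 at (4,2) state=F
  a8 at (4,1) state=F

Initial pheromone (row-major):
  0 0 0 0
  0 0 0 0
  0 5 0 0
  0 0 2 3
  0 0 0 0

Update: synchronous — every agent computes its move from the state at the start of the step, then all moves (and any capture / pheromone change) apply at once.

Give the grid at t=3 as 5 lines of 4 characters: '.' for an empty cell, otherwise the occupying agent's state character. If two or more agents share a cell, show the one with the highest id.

t=1: a0@(2,1) a1@(0,0) a2@(0,1) a3@(3,3) a4@(2,1) a5@(3,3) a6@(2,1) a7@(3,3) a8@(3,2) | pheromone: 2 2 0 0 / 0 0 0 0 / 0 10 0 0 / 0 0 3 8 / 0 0 0 0
t=2: a0@(2,1) a1@(0,0) a2@(0,0) a3@(3,3) a4@(2,1) a5@(3,3) a6@(2,1) a7@(3,3) a8@(2,1) | pheromone: 5 1 0 0 / 0 0 0 0 / 0 17 0 0 / 0 0 2 13 / 0 0 0 0
t=3: a0@(2,1) a1@(0,0) a2@(0,0) a3@(3,3) a4@(2,1) a5@(3,3) a6@(2,1) a7@(3,3) a8@(2,1) | pheromone: 8 0 0 0 / 0 0 0 0 / 0 24 0 0 / 0 0 1 18 / 0 0 0 0

F...
....
.F..
...F
....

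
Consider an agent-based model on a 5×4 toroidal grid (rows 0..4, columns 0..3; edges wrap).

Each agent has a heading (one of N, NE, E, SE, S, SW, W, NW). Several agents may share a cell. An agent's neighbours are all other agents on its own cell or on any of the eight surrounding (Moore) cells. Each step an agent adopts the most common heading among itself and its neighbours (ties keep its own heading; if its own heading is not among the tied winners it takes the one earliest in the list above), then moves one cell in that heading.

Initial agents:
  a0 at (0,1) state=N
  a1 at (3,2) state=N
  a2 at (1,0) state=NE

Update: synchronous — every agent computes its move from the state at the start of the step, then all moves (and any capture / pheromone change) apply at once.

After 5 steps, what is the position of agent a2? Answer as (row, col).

(1, 1)

t=1: a0@(4,1):N a1@(2,2):N a2@(0,1):NE
t=2: a0@(3,1):N a1@(1,2):N a2@(4,2):NE
t=3: a0@(2,1):N a1@(0,2):N a2@(3,3):NE
t=4: a0@(1,1):N a1@(4,2):N a2@(2,0):NE
t=5: a0@(0,1):N a1@(3,2):N a2@(1,1):NE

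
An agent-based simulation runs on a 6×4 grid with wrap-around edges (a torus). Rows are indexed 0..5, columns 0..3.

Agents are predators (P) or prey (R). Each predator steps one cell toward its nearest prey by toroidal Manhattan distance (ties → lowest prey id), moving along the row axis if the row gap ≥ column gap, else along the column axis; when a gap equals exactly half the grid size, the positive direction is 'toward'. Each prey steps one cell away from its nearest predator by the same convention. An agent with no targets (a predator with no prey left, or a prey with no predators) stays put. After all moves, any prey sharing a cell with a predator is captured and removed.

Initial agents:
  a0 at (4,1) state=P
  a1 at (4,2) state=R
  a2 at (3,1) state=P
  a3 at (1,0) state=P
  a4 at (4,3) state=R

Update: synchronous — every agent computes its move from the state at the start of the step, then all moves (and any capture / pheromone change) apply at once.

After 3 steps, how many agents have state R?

t=1: a0@(4,2):P a1@(4,3):R a2@(4,1):P a3@(2,0):P
t=2: a0@(4,3):P a1@(4,0):R a2@(4,2):P a3@(3,0):P
t=3: a0@(4,0):P a1@(4,1):R a2@(4,3):P a3@(4,0):P

1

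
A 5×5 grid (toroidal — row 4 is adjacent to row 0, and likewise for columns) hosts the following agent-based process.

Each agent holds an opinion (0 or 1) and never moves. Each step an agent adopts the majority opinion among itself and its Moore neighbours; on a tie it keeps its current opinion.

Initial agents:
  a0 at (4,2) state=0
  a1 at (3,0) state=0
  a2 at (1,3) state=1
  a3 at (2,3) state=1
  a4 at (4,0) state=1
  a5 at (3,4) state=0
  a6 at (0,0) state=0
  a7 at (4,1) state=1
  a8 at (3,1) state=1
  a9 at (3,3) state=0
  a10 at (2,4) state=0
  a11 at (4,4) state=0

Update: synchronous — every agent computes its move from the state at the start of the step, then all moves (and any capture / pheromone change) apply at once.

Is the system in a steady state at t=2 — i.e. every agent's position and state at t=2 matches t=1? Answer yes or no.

no

t=1: a0@(4,2):0 a1@(3,0):0 a2@(1,3):1 a3@(2,3):0 a4@(4,0):0 a5@(3,4):0 a6@(0,0):0 a7@(4,1):1 a8@(3,1):1 a9@(3,3):0 a10@(2,4):0 a11@(4,4):0
t=2: a0@(4,2):0 a1@(3,0):0 a2@(1,3):0 a3@(2,3):0 a4@(4,0):0 a5@(3,4):0 a6@(0,0):0 a7@(4,1):0 a8@(3,1):0 a9@(3,3):0 a10@(2,4):0 a11@(4,4):0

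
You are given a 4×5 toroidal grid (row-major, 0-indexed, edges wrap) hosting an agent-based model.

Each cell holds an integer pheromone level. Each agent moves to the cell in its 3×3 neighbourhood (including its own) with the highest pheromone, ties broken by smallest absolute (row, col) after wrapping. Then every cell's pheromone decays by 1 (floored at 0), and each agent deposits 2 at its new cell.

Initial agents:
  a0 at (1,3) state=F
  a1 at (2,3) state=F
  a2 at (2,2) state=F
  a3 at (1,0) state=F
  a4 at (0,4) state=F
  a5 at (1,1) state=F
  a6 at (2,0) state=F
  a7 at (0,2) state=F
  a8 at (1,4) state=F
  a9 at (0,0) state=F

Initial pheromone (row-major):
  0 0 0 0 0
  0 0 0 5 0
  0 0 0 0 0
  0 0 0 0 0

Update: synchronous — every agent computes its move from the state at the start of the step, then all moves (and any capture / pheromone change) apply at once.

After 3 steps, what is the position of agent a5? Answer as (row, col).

t=1: a0@(1,3) a1@(1,3) a2@(1,3) a3@(0,0) a4@(1,3) a5@(0,0) a6@(1,0) a7@(1,3) a8@(1,3) a9@(0,0) | pheromone: 6 0 0 0 0 / 2 0 0 16 0 / 0 0 0 0 0 / 0 0 0 0 0
t=2: a0@(1,3) a1@(1,3) a2@(1,3) a3@(0,0) a4@(1,3) a5@(0,0) a6@(0,0) a7@(1,3) a8@(1,3) a9@(0,0) | pheromone: 13 0 0 0 0 / 1 0 0 27 0 / 0 0 0 0 0 / 0 0 0 0 0
t=3: a0@(1,3) a1@(1,3) a2@(1,3) a3@(0,0) a4@(1,3) a5@(0,0) a6@(0,0) a7@(1,3) a8@(1,3) a9@(0,0) | pheromone: 20 0 0 0 0 / 0 0 0 38 0 / 0 0 0 0 0 / 0 0 0 0 0

(0, 0)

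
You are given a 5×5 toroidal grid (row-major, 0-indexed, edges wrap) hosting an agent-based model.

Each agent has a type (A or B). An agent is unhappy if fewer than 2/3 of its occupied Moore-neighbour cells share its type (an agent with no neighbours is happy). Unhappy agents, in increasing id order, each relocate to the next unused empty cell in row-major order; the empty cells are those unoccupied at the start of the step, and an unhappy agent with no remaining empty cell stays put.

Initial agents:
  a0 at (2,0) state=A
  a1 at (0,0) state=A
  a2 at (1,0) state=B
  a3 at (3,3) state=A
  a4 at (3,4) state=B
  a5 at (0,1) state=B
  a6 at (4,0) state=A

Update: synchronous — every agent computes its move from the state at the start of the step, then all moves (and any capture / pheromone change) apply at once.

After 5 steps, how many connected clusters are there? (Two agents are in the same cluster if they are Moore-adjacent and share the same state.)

t=1: a0@(0,2):A a1@(0,3):A a2@(0,4):B a3@(1,1):A a4@(1,2):B a5@(1,3):B a6@(1,4):A
t=2: a0@(0,0):A a1@(0,1):A a2@(1,0):B a3@(2,0):A a4@(2,1):B a5@(2,2):B a6@(2,3):A
t=3: a0@(0,2):A a1@(0,3):A a2@(0,4):B a3@(1,1):A a4@(2,1):B a5@(1,2):B a6@(1,3):A
t=4: a0@(0,2):A a1@(0,0):A a2@(0,1):B a3@(1,0):A a4@(1,4):B a5@(2,0):B a6@(2,2):A
t=5: a0@(0,3):A a1@(0,4):A a2@(1,1):B a3@(1,2):A a4@(1,3):B a5@(2,1):B a6@(2,2):A

3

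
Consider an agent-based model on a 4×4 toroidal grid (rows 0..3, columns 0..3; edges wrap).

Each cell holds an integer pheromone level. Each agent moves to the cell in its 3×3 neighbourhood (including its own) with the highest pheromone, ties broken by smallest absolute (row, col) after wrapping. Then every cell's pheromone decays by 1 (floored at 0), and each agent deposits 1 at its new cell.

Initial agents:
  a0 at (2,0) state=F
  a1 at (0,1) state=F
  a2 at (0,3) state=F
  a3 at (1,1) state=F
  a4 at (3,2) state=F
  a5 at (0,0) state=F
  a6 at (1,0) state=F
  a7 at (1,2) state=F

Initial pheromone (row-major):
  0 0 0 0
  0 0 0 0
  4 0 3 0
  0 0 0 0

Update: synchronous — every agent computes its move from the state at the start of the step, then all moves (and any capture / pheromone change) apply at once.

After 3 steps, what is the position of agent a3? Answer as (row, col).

t=1: a0@(2,0) a1@(0,0) a2@(0,0) a3@(2,0) a4@(2,2) a5@(0,0) a6@(2,0) a7@(2,2) | pheromone: 3 0 0 0 / 0 0 0 0 / 6 0 4 0 / 0 0 0 0
t=2: a0@(2,0) a1@(0,0) a2@(0,0) a3@(2,0) a4@(2,2) a5@(0,0) a6@(2,0) a7@(2,2) | pheromone: 5 0 0 0 / 0 0 0 0 / 8 0 5 0 / 0 0 0 0
t=3: a0@(2,0) a1@(0,0) a2@(0,0) a3@(2,0) a4@(2,2) a5@(0,0) a6@(2,0) a7@(2,2) | pheromone: 7 0 0 0 / 0 0 0 0 / 10 0 6 0 / 0 0 0 0

(2, 0)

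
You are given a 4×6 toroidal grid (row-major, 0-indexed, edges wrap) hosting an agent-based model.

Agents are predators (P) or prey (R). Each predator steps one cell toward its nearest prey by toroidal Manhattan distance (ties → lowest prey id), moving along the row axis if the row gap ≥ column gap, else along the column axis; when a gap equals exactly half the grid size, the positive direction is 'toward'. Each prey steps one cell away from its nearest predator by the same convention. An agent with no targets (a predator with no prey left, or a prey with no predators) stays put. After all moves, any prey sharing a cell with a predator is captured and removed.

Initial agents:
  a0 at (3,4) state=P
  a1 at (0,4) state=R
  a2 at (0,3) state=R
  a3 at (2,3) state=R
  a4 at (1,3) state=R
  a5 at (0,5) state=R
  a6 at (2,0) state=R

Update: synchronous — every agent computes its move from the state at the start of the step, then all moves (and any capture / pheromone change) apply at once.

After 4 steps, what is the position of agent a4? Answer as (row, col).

t=1: a0@(0,4):P a1@(1,4):R a2@(1,3):R a3@(1,3):R a4@(0,3):R a5@(1,5):R a6@(2,1):R
t=2: a0@(1,4):P a1@(2,4):R a2@(2,3):R a3@(2,3):R a4@(0,2):R a5@(2,5):R a6@(2,0):R
t=3: a0@(2,4):P a1@(3,4):R a2@(3,3):R a3@(3,3):R a4@(0,1):R a5@(3,5):R a6@(2,1):R
t=4: a0@(3,4):P a1@(0,4):R a2@(0,3):R a3@(0,3):R a4@(0,0):R a5@(0,5):R a6@(2,0):R

(0, 0)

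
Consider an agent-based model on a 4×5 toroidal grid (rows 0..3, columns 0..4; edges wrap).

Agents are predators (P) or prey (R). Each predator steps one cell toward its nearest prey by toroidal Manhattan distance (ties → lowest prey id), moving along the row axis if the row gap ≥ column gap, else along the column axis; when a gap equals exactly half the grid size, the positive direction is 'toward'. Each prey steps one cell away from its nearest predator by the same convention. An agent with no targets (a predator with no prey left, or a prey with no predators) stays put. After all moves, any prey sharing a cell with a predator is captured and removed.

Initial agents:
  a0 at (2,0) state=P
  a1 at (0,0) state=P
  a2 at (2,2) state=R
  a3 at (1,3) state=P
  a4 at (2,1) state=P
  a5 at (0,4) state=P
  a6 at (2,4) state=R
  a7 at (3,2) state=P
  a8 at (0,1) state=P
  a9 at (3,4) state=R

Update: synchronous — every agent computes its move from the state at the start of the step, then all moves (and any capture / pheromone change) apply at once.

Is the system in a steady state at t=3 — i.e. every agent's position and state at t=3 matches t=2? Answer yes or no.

yes

t=1: a0@(2,4):P a1@(3,0):P a3@(2,3):P a4@(2,2):P a5@(3,4):P a7@(2,2):P a8@(1,1):P
t=2: (unchanged — steady state)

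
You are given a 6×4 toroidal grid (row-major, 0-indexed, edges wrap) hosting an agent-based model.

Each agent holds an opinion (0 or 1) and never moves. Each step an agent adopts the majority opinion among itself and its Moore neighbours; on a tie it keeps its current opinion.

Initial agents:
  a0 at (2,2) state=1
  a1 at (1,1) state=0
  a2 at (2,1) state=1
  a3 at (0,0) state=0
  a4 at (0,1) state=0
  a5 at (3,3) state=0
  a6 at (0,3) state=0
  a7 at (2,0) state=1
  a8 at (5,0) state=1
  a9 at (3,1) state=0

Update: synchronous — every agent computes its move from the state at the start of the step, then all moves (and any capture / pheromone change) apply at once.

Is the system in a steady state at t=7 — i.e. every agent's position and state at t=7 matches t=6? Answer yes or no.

no

t=1: a0@(2,2):0 a1@(1,1):0 a2@(2,1):1 a3@(0,0):0 a4@(0,1):0 a5@(3,3):1 a6@(0,3):0 a7@(2,0):0 a8@(5,0):0 a9@(3,1):1
t=2: a0@(2,2):1 a1@(1,1):0 a2@(2,1):0 a3@(0,0):0 a4@(0,1):0 a5@(3,3):0 a6@(0,3):0 a7@(2,0):1 a8@(5,0):0 a9@(3,1):1
t=3: a0@(2,2):0 a1@(1,1):0 a2@(2,1):1 a3@(0,0):0 a4@(0,1):0 a5@(3,3):1 a6@(0,3):0 a7@(2,0):0 a8@(5,0):0 a9@(3,1):1
t=4: a0@(2,2):1 a1@(1,1):0 a2@(2,1):0 a3@(0,0):0 a4@(0,1):0 a5@(3,3):0 a6@(0,3):0 a7@(2,0):1 a8@(5,0):0 a9@(3,1):1
t=5: a0@(2,2):0 a1@(1,1):0 a2@(2,1):1 a3@(0,0):0 a4@(0,1):0 a5@(3,3):1 a6@(0,3):0 a7@(2,0):0 a8@(5,0):0 a9@(3,1):1
t=6: a0@(2,2):1 a1@(1,1):0 a2@(2,1):0 a3@(0,0):0 a4@(0,1):0 a5@(3,3):0 a6@(0,3):0 a7@(2,0):1 a8@(5,0):0 a9@(3,1):1
t=7: a0@(2,2):0 a1@(1,1):0 a2@(2,1):1 a3@(0,0):0 a4@(0,1):0 a5@(3,3):1 a6@(0,3):0 a7@(2,0):0 a8@(5,0):0 a9@(3,1):1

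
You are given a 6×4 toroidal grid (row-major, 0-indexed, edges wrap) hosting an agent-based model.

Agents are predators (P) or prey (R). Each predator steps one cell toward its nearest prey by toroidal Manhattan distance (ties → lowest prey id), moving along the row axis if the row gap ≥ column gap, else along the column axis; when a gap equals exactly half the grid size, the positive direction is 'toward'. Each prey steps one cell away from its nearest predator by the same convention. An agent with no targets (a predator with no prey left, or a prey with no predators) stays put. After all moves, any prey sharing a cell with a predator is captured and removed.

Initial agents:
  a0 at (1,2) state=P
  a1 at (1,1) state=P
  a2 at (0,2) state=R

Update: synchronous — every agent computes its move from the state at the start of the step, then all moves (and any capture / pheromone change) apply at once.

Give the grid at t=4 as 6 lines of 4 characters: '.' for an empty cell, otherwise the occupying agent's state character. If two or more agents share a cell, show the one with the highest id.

....
....
..R.
.PP.
....
....

t=1: a0@(0,2):P a1@(0,1):P a2@(5,2):R
t=2: a0@(5,2):P a1@(5,1):P a2@(4,2):R
t=3: a0@(4,2):P a1@(4,1):P a2@(3,2):R
t=4: a0@(3,2):P a1@(3,1):P a2@(2,2):R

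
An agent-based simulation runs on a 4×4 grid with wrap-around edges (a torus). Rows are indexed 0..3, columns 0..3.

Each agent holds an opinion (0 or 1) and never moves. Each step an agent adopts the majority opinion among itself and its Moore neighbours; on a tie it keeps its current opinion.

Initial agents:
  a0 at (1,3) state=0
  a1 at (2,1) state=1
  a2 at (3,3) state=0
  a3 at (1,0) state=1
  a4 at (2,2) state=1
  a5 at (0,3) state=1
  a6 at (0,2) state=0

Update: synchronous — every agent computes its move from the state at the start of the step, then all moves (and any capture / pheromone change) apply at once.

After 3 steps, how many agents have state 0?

3

t=1: a0@(1,3):1 a1@(2,1):1 a2@(3,3):0 a3@(1,0):1 a4@(2,2):1 a5@(0,3):0 a6@(0,2):0
t=2: (unchanged — steady state)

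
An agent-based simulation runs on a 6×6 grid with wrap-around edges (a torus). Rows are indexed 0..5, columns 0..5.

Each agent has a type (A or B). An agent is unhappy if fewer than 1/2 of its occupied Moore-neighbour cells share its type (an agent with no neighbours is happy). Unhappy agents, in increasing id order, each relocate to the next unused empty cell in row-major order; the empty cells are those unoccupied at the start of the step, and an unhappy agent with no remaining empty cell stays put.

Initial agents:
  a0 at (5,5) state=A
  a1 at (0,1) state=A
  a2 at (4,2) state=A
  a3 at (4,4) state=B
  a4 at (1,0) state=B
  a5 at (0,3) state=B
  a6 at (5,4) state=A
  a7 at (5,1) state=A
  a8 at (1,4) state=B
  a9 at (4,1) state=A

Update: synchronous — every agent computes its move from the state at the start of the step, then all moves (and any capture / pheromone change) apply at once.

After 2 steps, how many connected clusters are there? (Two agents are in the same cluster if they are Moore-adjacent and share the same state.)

5

t=1: a0@(5,5):A a1@(0,1):A a2@(4,2):A a3@(0,0):B a4@(0,2):B a5@(0,3):B a6@(0,4):A a7@(5,1):A a8@(1,4):B a9@(4,1):A
t=2: a0@(5,5):A a1@(0,5):A a2@(4,2):A a3@(1,0):B a4@(1,1):B a5@(0,3):B a6@(1,2):A a7@(5,1):A a8@(1,4):B a9@(4,1):A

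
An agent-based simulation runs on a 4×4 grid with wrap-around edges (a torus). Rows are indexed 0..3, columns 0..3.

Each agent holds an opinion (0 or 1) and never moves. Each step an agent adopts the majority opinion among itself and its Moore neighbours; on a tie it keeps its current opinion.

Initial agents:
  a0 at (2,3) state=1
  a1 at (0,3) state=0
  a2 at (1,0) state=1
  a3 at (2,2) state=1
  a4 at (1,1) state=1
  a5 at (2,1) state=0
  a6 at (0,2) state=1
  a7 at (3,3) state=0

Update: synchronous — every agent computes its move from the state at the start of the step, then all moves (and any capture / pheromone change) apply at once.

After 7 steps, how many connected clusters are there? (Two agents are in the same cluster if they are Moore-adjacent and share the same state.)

1

t=1: a0@(2,3):1 a1@(0,3):0 a2@(1,0):1 a3@(2,2):1 a4@(1,1):1 a5@(2,1):1 a6@(0,2):1 a7@(3,3):1
t=2: a0@(2,3):1 a1@(0,3):1 a2@(1,0):1 a3@(2,2):1 a4@(1,1):1 a5@(2,1):1 a6@(0,2):1 a7@(3,3):1
t=3: (unchanged — steady state)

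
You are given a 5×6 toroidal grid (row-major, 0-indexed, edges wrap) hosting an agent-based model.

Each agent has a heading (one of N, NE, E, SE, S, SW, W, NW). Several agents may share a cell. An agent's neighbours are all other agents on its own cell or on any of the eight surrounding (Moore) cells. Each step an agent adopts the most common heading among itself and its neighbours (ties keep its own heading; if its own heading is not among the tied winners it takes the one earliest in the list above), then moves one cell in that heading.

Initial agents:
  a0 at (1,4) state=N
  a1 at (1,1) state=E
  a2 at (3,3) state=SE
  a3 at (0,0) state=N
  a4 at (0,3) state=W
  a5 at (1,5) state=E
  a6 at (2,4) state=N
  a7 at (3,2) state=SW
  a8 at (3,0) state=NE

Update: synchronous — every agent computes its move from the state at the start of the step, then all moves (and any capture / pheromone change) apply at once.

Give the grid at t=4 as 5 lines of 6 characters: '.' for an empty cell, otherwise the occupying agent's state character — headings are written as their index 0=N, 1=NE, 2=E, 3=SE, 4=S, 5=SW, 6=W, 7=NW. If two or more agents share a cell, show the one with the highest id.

t=1: a0@(0,4):N a1@(1,2):E a2@(4,4):SE a3@(0,1):E a4@(0,2):W a5@(0,5):N a6@(1,4):N a7@(4,1):SW a8@(2,1):NE
t=2: a0@(4,4):N a1@(1,3):E a2@(3,4):N a3@(0,2):E a4@(0,3):E a5@(4,5):N a6@(0,4):N a7@(0,0):SW a8@(1,2):NE
t=3: a0@(3,4):N a1@(1,4):E a2@(2,4):N a3@(0,3):E a4@(0,4):E a5@(3,5):N a6@(4,4):N a7@(1,5):SW a8@(1,3):E
t=4: a0@(2,4):N a1@(1,5):E a2@(1,4):N a3@(0,4):E a4@(0,5):E a5@(2,5):N a6@(3,4):N a7@(1,0):E a8@(1,4):E

....22
2...22
....00
....0.
......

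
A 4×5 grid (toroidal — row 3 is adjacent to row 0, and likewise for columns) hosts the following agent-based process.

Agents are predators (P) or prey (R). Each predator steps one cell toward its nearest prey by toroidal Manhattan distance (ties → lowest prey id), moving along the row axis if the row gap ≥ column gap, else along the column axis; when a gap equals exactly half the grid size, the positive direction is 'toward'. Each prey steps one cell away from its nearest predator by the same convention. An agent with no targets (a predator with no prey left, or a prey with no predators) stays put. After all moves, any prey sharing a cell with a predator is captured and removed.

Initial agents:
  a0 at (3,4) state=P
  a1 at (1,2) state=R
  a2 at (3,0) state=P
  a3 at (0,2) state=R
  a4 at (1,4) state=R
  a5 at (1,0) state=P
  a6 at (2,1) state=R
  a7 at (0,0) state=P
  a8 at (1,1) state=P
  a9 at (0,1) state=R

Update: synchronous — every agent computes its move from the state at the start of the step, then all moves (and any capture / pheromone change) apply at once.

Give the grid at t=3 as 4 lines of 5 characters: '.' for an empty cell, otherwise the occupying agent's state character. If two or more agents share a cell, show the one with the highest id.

.RP..
.RP..
PP...
.....

t=1: a0@(0,4):P a1@(1,3):R a2@(2,0):P a3@(0,3):R a4@(1,3):R a5@(1,4):P a6@(3,1):R a7@(0,1):P a8@(1,2):P a9@(0,2):R
t=2: a0@(0,3):P a1@(1,2):R a2@(3,0):P a3@(0,2):R a4@(1,2):R a5@(1,3):P a6@(2,1):R a7@(3,1):P a8@(1,3):P
t=3: a0@(0,2):P a1@(1,1):R a2@(2,0):P a3@(0,1):R a4@(1,1):R a5@(1,2):P a6@(1,1):R a7@(2,1):P a8@(1,2):P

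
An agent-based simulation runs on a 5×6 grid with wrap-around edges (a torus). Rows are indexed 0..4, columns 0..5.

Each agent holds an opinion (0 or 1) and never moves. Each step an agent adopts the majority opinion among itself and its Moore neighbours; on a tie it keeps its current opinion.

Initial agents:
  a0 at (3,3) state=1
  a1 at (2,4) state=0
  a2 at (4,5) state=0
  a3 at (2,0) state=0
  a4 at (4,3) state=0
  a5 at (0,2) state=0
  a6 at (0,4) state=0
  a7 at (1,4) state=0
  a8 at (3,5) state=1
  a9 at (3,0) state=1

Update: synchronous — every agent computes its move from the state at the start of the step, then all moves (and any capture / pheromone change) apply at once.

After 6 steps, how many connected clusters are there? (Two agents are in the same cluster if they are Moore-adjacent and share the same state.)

2

t=1: a0@(3,3):0 a1@(2,4):0 a2@(4,5):0 a3@(2,0):1 a4@(4,3):0 a5@(0,2):0 a6@(0,4):0 a7@(1,4):0 a8@(3,5):0 a9@(3,0):1
t=2: (unchanged — steady state)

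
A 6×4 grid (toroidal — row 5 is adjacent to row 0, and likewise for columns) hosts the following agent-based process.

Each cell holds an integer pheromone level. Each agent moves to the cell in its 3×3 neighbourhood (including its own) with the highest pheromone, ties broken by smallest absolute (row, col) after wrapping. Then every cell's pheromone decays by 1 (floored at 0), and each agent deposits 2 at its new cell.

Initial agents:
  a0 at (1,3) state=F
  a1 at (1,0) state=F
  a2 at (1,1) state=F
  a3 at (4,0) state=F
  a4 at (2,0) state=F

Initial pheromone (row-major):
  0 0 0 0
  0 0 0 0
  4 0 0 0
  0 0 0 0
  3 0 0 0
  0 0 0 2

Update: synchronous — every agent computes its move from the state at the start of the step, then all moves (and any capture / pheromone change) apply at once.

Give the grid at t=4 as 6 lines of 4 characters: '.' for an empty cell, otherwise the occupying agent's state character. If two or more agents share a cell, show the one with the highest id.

....
....
F...
....
F...
....

t=1: a0@(2,0) a1@(2,0) a2@(2,0) a3@(4,0) a4@(2,0) | pheromone: 0 0 0 0 / 0 0 0 0 / 11 0 0 0 / 0 0 0 0 / 4 0 0 0 / 0 0 0 1
t=2: a0@(2,0) a1@(2,0) a2@(2,0) a3@(4,0) a4@(2,0) | pheromone: 0 0 0 0 / 0 0 0 0 / 18 0 0 0 / 0 0 0 0 / 5 0 0 0 / 0 0 0 0
t=3: a0@(2,0) a1@(2,0) a2@(2,0) a3@(4,0) a4@(2,0) | pheromone: 0 0 0 0 / 0 0 0 0 / 25 0 0 0 / 0 0 0 0 / 6 0 0 0 / 0 0 0 0
t=4: a0@(2,0) a1@(2,0) a2@(2,0) a3@(4,0) a4@(2,0) | pheromone: 0 0 0 0 / 0 0 0 0 / 32 0 0 0 / 0 0 0 0 / 7 0 0 0 / 0 0 0 0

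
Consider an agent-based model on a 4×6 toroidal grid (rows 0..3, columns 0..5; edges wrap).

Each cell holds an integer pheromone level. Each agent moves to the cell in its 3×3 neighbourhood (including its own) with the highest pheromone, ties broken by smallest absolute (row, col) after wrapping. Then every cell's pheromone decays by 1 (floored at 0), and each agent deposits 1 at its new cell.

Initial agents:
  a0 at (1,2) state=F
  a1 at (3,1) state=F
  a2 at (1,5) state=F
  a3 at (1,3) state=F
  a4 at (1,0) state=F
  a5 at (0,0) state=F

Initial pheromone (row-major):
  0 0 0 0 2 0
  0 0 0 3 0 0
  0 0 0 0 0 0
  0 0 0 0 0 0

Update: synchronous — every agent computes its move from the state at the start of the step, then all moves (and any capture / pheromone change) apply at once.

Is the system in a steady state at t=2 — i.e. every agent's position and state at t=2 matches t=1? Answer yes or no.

t=1: a0@(1,3) a1@(0,0) a2@(0,4) a3@(1,3) a4@(0,0) a5@(0,0) | pheromone: 3 0 0 0 2 0 / 0 0 0 4 0 0 / 0 0 0 0 0 0 / 0 0 0 0 0 0
t=2: a0@(1,3) a1@(0,0) a2@(1,3) a3@(1,3) a4@(0,0) a5@(0,0) | pheromone: 5 0 0 0 1 0 / 0 0 0 6 0 0 / 0 0 0 0 0 0 / 0 0 0 0 0 0

no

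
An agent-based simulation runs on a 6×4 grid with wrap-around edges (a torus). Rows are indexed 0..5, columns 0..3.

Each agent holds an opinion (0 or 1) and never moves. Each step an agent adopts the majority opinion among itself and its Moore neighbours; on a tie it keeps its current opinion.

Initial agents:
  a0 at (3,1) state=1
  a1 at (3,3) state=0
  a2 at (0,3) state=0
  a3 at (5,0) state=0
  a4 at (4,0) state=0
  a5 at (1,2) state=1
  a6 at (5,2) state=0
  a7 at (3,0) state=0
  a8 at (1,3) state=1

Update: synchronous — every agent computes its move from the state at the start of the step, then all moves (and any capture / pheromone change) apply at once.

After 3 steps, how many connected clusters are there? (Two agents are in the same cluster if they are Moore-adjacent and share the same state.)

2

t=1: a0@(3,1):0 a1@(3,3):0 a2@(0,3):0 a3@(5,0):0 a4@(4,0):0 a5@(1,2):1 a6@(5,2):0 a7@(3,0):0 a8@(1,3):1
t=2: (unchanged — steady state)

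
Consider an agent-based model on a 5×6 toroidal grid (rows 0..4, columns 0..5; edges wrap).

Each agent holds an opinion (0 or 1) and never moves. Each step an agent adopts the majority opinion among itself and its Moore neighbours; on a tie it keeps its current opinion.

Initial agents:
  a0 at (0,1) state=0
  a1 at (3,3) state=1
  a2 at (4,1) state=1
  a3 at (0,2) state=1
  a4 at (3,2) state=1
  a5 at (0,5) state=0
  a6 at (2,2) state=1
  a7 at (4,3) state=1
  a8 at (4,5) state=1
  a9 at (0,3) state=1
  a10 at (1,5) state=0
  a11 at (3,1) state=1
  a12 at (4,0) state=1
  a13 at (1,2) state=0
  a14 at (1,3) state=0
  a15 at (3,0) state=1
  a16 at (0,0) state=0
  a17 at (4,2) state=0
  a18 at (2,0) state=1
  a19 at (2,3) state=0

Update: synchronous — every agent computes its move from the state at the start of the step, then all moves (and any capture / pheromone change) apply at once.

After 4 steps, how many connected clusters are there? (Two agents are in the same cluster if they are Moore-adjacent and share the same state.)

2

t=1: a0@(0,1):0 a1@(3,3):1 a2@(4,1):1 a3@(0,2):1 a4@(3,2):1 a5@(0,5):0 a6@(2,2):1 a7@(4,3):1 a8@(4,5):1 a9@(0,3):1 a10@(1,5):0 a11@(3,1):1 a12@(4,0):1 a13@(1,2):0 a14@(1,3):0 a15@(3,0):1 a16@(0,0):0 a17@(4,2):1 a18@(2,0):1 a19@(2,3):0
t=2: a0@(0,1):1 a1@(3,3):1 a2@(4,1):1 a3@(0,2):1 a4@(3,2):1 a5@(0,5):0 a6@(2,2):1 a7@(4,3):1 a8@(4,5):1 a9@(0,3):1 a10@(1,5):0 a11@(3,1):1 a12@(4,0):1 a13@(1,2):0 a14@(1,3):0 a15@(3,0):1 a16@(0,0):0 a17@(4,2):1 a18@(2,0):1 a19@(2,3):0
t=3: a0@(0,1):1 a1@(3,3):1 a2@(4,1):1 a3@(0,2):1 a4@(3,2):1 a5@(0,5):0 a6@(2,2):1 a7@(4,3):1 a8@(4,5):1 a9@(0,3):1 a10@(1,5):0 a11@(3,1):1 a12@(4,0):1 a13@(1,2):1 a14@(1,3):0 a15@(3,0):1 a16@(0,0):1 a17@(4,2):1 a18@(2,0):1 a19@(2,3):0
t=4: a0@(0,1):1 a1@(3,3):1 a2@(4,1):1 a3@(0,2):1 a4@(3,2):1 a5@(0,5):1 a6@(2,2):1 a7@(4,3):1 a8@(4,5):1 a9@(0,3):1 a10@(1,5):0 a11@(3,1):1 a12@(4,0):1 a13@(1,2):1 a14@(1,3):1 a15@(3,0):1 a16@(0,0):1 a17@(4,2):1 a18@(2,0):1 a19@(2,3):1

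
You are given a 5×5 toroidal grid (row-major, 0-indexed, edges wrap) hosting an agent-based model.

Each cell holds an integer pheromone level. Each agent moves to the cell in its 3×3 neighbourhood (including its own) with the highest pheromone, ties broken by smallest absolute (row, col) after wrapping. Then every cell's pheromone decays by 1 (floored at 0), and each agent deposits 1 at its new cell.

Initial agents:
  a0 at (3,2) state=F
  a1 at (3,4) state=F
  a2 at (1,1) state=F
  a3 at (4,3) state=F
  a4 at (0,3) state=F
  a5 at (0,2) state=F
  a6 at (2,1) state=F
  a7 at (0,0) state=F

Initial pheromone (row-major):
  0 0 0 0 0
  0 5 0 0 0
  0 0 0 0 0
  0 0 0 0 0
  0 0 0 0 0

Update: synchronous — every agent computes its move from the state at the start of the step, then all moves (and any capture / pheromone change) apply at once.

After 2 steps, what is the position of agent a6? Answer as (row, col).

t=1: a0@(2,1) a1@(2,0) a2@(1,1) a3@(0,2) a4@(0,2) a5@(1,1) a6@(1,1) a7@(1,1) | pheromone: 0 0 2 0 0 / 0 8 0 0 0 / 1 1 0 0 0 / 0 0 0 0 0 / 0 0 0 0 0
t=2: a0@(1,1) a1@(1,1) a2@(1,1) a3@(1,1) a4@(1,1) a5@(1,1) a6@(1,1) a7@(1,1) | pheromone: 0 0 1 0 0 / 0 15 0 0 0 / 0 0 0 0 0 / 0 0 0 0 0 / 0 0 0 0 0

(1, 1)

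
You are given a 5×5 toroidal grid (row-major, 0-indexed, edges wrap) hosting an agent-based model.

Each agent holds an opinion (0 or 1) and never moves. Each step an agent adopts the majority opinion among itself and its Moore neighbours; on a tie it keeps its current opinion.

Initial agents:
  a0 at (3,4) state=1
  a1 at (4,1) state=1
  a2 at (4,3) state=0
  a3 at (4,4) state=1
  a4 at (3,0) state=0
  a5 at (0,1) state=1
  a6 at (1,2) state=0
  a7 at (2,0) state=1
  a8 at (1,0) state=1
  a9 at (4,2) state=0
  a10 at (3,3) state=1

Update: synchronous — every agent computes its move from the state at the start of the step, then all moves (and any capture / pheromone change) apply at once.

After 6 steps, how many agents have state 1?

10

t=1: a0@(3,4):1 a1@(4,1):1 a2@(4,3):1 a3@(4,4):1 a4@(3,0):1 a5@(0,1):1 a6@(1,2):0 a7@(2,0):1 a8@(1,0):1 a9@(4,2):1 a10@(3,3):1
t=2: (unchanged — steady state)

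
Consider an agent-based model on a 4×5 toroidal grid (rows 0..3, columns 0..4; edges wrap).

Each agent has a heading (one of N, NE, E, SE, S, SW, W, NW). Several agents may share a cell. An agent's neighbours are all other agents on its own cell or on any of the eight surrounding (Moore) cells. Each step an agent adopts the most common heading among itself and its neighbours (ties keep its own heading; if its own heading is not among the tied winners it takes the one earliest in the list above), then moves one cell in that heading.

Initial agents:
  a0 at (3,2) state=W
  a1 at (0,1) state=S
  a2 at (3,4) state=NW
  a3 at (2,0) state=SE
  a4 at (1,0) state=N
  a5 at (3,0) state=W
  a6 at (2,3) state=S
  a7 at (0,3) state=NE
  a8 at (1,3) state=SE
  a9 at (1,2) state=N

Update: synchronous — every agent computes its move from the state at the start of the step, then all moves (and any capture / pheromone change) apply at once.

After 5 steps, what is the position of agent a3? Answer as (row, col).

(3, 1)

t=1: a0@(0,2):S a1@(3,1):N a2@(2,3):NW a3@(3,1):SE a4@(0,0):N a5@(3,4):W a6@(3,3):S a7@(3,4):NE a8@(2,4):SE a9@(2,2):S
t=2: a0@(1,2):S a1@(2,1):N a2@(3,3):S a3@(2,1):N a4@(3,0):N a5@(3,3):W a6@(0,3):S a7@(2,0):NE a8@(3,0):SE a9@(3,2):S
t=3: a0@(2,2):S a1@(1,1):N a2@(0,3):S a3@(1,1):N a4@(2,0):N a5@(0,3):S a6@(1,3):S a7@(1,0):N a8@(2,0):N a9@(0,2):S
t=4: a0@(3,2):S a1@(0,1):N a2@(1,3):S a3@(0,1):N a4@(1,0):N a5@(1,3):S a6@(2,3):S a7@(0,0):N a8@(1,0):N a9@(1,2):S
t=5: a0@(0,2):S a1@(3,1):N a2@(2,3):S a3@(3,1):N a4@(0,0):N a5@(2,3):S a6@(3,3):S a7@(3,0):N a8@(0,0):N a9@(2,2):S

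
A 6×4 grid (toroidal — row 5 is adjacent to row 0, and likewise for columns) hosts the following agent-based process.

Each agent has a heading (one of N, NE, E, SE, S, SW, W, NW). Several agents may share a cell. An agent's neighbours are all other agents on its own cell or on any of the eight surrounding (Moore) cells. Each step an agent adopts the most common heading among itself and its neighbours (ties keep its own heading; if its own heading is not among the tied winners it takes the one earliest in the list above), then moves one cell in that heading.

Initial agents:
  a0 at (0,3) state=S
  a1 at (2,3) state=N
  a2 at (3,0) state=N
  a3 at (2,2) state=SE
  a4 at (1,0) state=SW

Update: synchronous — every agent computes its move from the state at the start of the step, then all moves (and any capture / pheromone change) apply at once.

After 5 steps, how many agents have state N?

4

t=1: a0@(1,3):S a1@(1,3):N a2@(2,0):N a3@(3,3):SE a4@(2,3):SW
t=2: a0@(0,3):N a1@(0,3):N a2@(1,0):N a3@(4,0):SE a4@(1,3):N
t=3: a0@(5,3):N a1@(5,3):N a2@(0,0):N a3@(5,1):SE a4@(0,3):N
t=4: a0@(4,3):N a1@(4,3):N a2@(5,0):N a3@(0,2):SE a4@(5,3):N
t=5: a0@(3,3):N a1@(3,3):N a2@(4,0):N a3@(1,3):SE a4@(4,3):N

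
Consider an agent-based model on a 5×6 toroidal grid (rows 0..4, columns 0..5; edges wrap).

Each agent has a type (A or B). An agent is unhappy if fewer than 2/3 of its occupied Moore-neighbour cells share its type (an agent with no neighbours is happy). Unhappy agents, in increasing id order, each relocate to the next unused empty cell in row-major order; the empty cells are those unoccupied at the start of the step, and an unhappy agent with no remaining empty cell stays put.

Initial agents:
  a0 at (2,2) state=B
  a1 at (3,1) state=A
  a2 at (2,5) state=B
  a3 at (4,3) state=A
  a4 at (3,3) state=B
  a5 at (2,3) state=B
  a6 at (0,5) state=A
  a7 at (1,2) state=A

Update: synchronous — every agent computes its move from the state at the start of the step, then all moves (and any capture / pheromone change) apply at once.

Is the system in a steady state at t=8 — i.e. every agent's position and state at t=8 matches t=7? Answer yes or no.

t=1: a0@(0,0):B a1@(0,1):A a2@(2,5):B a3@(0,2):A a4@(3,3):B a5@(2,3):B a6@(0,5):A a7@(0,3):A
t=2: a0@(0,4):B a1@(1,0):A a2@(2,5):B a3@(0,2):A a4@(3,3):B a5@(2,3):B a6@(1,1):A a7@(0,3):A
t=3: a0@(0,0):B a1@(0,1):A a2@(0,5):B a3@(0,2):A a4@(3,3):B a5@(2,3):B a6@(1,1):A a7@(1,2):A
t=4: a0@(0,3):B a1@(0,1):A a2@(0,5):B a3@(0,2):A a4@(3,3):B a5@(0,4):B a6@(1,1):A a7@(1,2):A
t=5: a0@(0,0):B a1@(0,1):A a2@(0,5):B a3@(0,2):A a4@(3,3):B a5@(0,4):B a6@(1,1):A a7@(1,2):A
t=6: a0@(0,3):B a1@(0,1):A a2@(0,5):B a3@(0,2):A a4@(3,3):B a5@(0,4):B a6@(1,1):A a7@(1,2):A
t=7: a0@(0,0):B a1@(0,1):A a2@(0,5):B a3@(0,2):A a4@(3,3):B a5@(0,4):B a6@(1,1):A a7@(1,2):A
t=8: a0@(0,3):B a1@(0,1):A a2@(0,5):B a3@(0,2):A a4@(3,3):B a5@(0,4):B a6@(1,1):A a7@(1,2):A

no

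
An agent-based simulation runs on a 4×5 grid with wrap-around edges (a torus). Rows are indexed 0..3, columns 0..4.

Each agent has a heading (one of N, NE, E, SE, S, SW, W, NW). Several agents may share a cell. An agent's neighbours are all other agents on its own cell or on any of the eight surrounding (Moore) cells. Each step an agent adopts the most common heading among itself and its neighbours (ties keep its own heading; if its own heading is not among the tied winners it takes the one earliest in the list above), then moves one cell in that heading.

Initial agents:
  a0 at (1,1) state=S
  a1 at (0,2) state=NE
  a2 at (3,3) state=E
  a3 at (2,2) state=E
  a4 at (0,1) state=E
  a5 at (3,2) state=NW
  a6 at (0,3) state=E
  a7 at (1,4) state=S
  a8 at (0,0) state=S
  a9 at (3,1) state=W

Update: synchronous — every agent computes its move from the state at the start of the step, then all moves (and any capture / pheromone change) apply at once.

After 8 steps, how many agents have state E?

10

t=1: a0@(2,1):S a1@(0,3):E a2@(3,4):E a3@(2,3):E a4@(1,1):S a5@(3,3):E a6@(0,4):E a7@(2,4):S a8@(1,0):S a9@(3,2):E
t=2: a0@(3,1):S a1@(0,4):E a2@(3,0):E a3@(2,4):E a4@(2,1):S a5@(3,4):E a6@(0,0):E a7@(2,0):E a8@(2,0):S a9@(3,3):E
t=3: a0@(0,1):S a1@(0,0):E a2@(3,1):E a3@(2,0):E a4@(3,1):S a5@(3,0):E a6@(0,1):E a7@(2,1):E a8@(2,1):E a9@(3,4):E
t=4: a0@(0,2):E a1@(0,1):E a2@(3,2):E a3@(2,1):E a4@(3,2):E a5@(3,1):E a6@(0,2):E a7@(2,2):E a8@(2,2):E a9@(3,0):E
t=5: a0@(0,3):E a1@(0,2):E a2@(3,3):E a3@(2,2):E a4@(3,3):E a5@(3,2):E a6@(0,3):E a7@(2,3):E a8@(2,3):E a9@(3,1):E
t=6: a0@(0,4):E a1@(0,3):E a2@(3,4):E a3@(2,3):E a4@(3,4):E a5@(3,3):E a6@(0,4):E a7@(2,4):E a8@(2,4):E a9@(3,2):E
t=7: a0@(0,0):E a1@(0,4):E a2@(3,0):E a3@(2,4):E a4@(3,0):E a5@(3,4):E a6@(0,0):E a7@(2,0):E a8@(2,0):E a9@(3,3):E
t=8: a0@(0,1):E a1@(0,0):E a2@(3,1):E a3@(2,0):E a4@(3,1):E a5@(3,0):E a6@(0,1):E a7@(2,1):E a8@(2,1):E a9@(3,4):E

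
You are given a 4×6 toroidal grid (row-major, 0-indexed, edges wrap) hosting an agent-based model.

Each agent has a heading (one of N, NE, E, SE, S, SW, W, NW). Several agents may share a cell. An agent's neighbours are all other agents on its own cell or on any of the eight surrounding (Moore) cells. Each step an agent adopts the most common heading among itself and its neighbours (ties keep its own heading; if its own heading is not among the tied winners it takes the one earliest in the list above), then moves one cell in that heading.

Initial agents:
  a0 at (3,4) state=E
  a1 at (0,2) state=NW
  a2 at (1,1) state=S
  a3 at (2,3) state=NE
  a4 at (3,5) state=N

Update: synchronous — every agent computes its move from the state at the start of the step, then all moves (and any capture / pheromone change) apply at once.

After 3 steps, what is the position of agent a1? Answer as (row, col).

(1, 5)

t=1: a0@(3,5):E a1@(3,1):NW a2@(2,1):S a3@(1,4):NE a4@(2,5):N
t=2: a0@(3,0):E a1@(2,0):NW a2@(3,1):S a3@(0,5):NE a4@(1,5):N
t=3: a0@(3,1):E a1@(1,5):NW a2@(0,1):S a3@(3,0):NE a4@(0,5):N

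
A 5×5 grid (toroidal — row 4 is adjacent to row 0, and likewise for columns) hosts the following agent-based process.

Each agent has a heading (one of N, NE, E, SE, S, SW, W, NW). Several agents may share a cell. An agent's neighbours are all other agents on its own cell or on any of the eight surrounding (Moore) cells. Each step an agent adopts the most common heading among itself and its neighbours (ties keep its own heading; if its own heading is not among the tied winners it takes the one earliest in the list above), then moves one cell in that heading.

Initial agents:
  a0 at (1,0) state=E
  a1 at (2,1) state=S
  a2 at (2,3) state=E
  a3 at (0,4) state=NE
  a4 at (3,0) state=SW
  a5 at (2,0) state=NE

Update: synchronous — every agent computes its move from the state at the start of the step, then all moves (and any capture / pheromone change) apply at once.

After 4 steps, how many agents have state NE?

6

t=1: a0@(0,1):NE a1@(3,1):S a2@(2,4):E a3@(4,0):NE a4@(4,4):SW a5@(1,1):NE
t=2: a0@(4,2):NE a1@(4,1):S a2@(2,0):E a3@(3,1):NE a4@(0,3):SW a5@(0,2):NE
t=3: a0@(3,3):NE a1@(3,2):NE a2@(2,1):E a3@(2,2):NE a4@(4,4):NE a5@(4,3):NE
t=4: a0@(2,4):NE a1@(2,3):NE a2@(1,2):NE a3@(1,3):NE a4@(3,0):NE a5@(3,4):NE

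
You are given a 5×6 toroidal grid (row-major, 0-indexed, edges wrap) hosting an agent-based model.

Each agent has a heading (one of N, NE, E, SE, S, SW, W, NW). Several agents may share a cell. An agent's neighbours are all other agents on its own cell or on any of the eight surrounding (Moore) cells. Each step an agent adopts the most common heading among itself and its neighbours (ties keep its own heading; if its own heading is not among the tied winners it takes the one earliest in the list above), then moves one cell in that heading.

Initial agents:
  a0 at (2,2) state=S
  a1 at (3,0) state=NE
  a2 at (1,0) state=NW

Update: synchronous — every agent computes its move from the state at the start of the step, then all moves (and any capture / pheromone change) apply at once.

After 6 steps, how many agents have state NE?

1

t=1: a0@(3,2):S a1@(2,1):NE a2@(0,5):NW
t=2: a0@(4,2):S a1@(1,2):NE a2@(4,4):NW
t=3: a0@(0,2):S a1@(0,3):NE a2@(3,3):NW
t=4: a0@(1,2):S a1@(4,4):NE a2@(2,2):NW
t=5: a0@(2,2):S a1@(3,5):NE a2@(1,1):NW
t=6: a0@(3,2):S a1@(2,0):NE a2@(0,0):NW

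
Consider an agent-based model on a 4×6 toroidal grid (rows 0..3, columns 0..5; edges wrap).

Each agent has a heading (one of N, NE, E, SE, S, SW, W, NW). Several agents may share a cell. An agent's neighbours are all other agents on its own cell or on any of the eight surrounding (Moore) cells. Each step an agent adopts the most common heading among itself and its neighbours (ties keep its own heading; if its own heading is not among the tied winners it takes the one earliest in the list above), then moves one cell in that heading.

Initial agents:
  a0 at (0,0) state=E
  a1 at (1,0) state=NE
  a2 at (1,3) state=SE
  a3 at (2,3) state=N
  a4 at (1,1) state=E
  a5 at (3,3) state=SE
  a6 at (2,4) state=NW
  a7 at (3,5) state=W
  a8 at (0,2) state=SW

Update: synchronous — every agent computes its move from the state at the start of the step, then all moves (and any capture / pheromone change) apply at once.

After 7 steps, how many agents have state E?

t=1: a0@(0,1):E a1@(1,1):E a2@(2,4):SE a3@(3,4):SE a4@(1,2):E a5@(0,4):SE a6@(3,5):SE a7@(3,4):W a8@(1,3):SE
t=2: a0@(0,2):E a1@(1,2):E a2@(3,5):SE a3@(0,5):SE a4@(1,3):E a5@(1,5):SE a6@(0,0):SE a7@(0,5):SE a8@(2,4):SE
t=3: a0@(0,3):E a1@(1,3):E a2@(0,0):SE a3@(1,0):SE a4@(1,4):E a5@(2,0):SE a6@(1,1):SE a7@(1,0):SE a8@(3,5):SE
t=4: a0@(0,4):E a1@(1,4):E a2@(1,1):SE a3@(2,1):SE a4@(1,5):E a5@(3,1):SE a6@(2,2):SE a7@(2,1):SE a8@(0,0):SE
t=5: a0@(0,5):E a1@(1,5):E a2@(2,2):SE a3@(3,2):SE a4@(1,0):E a5@(0,2):SE a6@(3,3):SE a7@(3,2):SE a8@(1,1):SE
t=6: a0@(0,0):E a1@(1,0):E a2@(3,3):SE a3@(0,3):SE a4@(1,1):E a5@(1,3):SE a6@(0,4):SE a7@(0,3):SE a8@(2,2):SE
t=7: a0@(0,1):E a1@(1,1):E a2@(0,4):SE a3@(1,4):SE a4@(1,2):E a5@(2,4):SE a6@(1,5):SE a7@(1,4):SE a8@(3,3):SE

3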